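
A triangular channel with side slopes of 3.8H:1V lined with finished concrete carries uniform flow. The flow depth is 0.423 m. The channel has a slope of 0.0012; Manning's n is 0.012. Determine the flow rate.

Q = 0.681 m³/s

For a triangular section with side slope z = 3.8: A = zy² = 3.8×0.423² = 0.6799 m²; P = 2y√(1+z²) = 2×0.423×3.929 = 3.324 m.
Hydraulic radius R = A/P = 0.6799/3.324 = 0.2045 m.
Manning's equation: Q = (1/n) A R^(2/3) S^(1/2) = (1/0.012) × 0.6799 × 0.2045^(2/3) × 0.0012^(1/2) = 0.681 m³/s.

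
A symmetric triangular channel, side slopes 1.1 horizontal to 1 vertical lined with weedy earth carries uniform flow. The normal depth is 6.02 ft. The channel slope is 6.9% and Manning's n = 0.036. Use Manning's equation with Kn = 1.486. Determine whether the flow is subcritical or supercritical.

supercritical

For a triangular section with side slope z = 1.1: A = zy² = 1.1×6.02² = 39.86 ft²; P = 2y√(1+z²) = 2×6.02×1.487 = 17.9 ft.
Hydraulic radius R = A/P = 39.86/17.9 = 2.227 ft.
V = (1.486/n) R^(2/3) √S = (1.486/0.036) × 2.227^(2/3) × √0.069 = 18.49 ft/s. Hydraulic depth D_h = A/T = 39.86/13.24 = 3.01 ft.
Froude number Fr = V/√(g·D_h) = 18.49/√(32.2×3.01) = 1.88, which is greater than 1, so the flow is supercritical.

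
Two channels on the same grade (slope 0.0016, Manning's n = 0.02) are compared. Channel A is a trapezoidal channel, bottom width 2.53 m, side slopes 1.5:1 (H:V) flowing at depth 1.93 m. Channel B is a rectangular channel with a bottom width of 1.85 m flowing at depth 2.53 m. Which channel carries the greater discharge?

Channel A: With bottom width b = 2.53 m and side slope z = 1.5: A = (b + zy)y = (2.53 + 1.5×1.93)×1.93 = 10.47 m²; P = b + 2y√(1+z²) = 2.53 + 2×1.93×1.803 = 9.489 m. Hydraulic radius R = A/P = 10.47/9.489 = 1.103 m. Q_A = (1/0.02)·10.47·1.103^(2/3)·√0.0016 = 22.36 m³/s.
Channel B: Flow area A = b·y = 1.85 × 2.53 = 4.68 m². Wetted perimeter P = b + 2y = 1.85 + 2×2.53 = 6.91 m. Hydraulic radius R = A/P = 4.68/6.91 = 0.6774 m. Q_B = (1/0.02)·4.68·0.6774^(2/3)·√0.0016 = 7.22 m³/s.
Q_A = 22.36 m³/s vs Q_B = 7.22 m³/s, so channel A carries more.

channel A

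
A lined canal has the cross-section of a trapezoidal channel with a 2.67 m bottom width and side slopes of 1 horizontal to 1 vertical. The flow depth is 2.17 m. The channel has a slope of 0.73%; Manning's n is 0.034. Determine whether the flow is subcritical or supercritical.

subcritical

With bottom width b = 2.67 m and side slope z = 1: A = (b + zy)y = (2.67 + 1×2.17)×2.17 = 10.5 m²; P = b + 2y√(1+z²) = 2.67 + 2×2.17×1.414 = 8.808 m.
Hydraulic radius R = A/P = 10.5/8.808 = 1.192 m.
V = (1/n) R^(2/3) √S = (1/0.034) × 1.192^(2/3) × √0.0073 = 2.826 m/s. Hydraulic depth D_h = A/T = 10.5/7.01 = 1.498 m.
Froude number Fr = V/√(g·D_h) = 2.826/√(9.81×1.498) = 0.737, which is less than 1, so the flow is subcritical.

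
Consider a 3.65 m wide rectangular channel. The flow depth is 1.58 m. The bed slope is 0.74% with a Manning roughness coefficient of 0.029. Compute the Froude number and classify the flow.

subcritical

Flow area A = b·y = 3.65 × 1.58 = 5.767 m². Wetted perimeter P = b + 2y = 3.65 + 2×1.58 = 6.81 m.
Hydraulic radius R = A/P = 5.767/6.81 = 0.8468 m.
V = (1/n) R^(2/3) √S = (1/0.029) × 0.8468^(2/3) × √0.0074 = 2.655 m/s. Hydraulic depth D_h = A/T = 5.767/3.65 = 1.58 m.
Froude number Fr = V/√(g·D_h) = 2.655/√(9.81×1.58) = 0.674, which is less than 1, so the flow is subcritical.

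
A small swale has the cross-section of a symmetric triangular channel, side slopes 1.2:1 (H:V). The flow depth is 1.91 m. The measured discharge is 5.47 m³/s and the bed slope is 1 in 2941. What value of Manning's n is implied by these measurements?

n = 0.012

For a triangular section with side slope z = 1.2: A = zy² = 1.2×1.91² = 4.378 m²; P = 2y√(1+z²) = 2×1.91×1.562 = 5.967 m.
Hydraulic radius R = A/P = 4.378/5.967 = 0.7337 m.
Rearranging Manning's equation: n = (1/Q) A R^(2/3) S^(1/2) = (1/5.47) × 4.378 × 0.7337^(2/3) × √0.00034 = 0.012.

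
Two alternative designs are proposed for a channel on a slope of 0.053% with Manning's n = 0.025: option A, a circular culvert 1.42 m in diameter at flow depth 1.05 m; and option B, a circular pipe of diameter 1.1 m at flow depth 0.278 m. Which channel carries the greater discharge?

channel A

Channel A: For a circular section of diameter D = 1.42 m at depth y = 1.05 m, the central angle is θ = 2 arccos(1 − 2y/D) = 4.14 rad. Then A = (D²/8)(θ − sin θ) = 1.255 m² and P = Dθ/2 = 2.94 m. Hydraulic radius R = A/P = 1.255/2.94 = 0.4271 m. Q_A = (1/0.025)·1.255·0.4271^(2/3)·√0.00053 = 0.6557 m³/s.
Channel B: For a circular section of diameter D = 1.1 m at depth y = 0.278 m, the central angle is θ = 2 arccos(1 − 2y/D) = 2.107 rad. Then A = (D²/8)(θ − sin θ) = 0.1887 m² and P = Dθ/2 = 1.159 m. Hydraulic radius R = A/P = 0.1887/1.159 = 0.1628 m. Q_B = (1/0.025)·0.1887·0.1628^(2/3)·√0.00053 = 0.0518 m³/s.
Q_A = 0.6557 m³/s vs Q_B = 0.0518 m³/s, so channel A carries more.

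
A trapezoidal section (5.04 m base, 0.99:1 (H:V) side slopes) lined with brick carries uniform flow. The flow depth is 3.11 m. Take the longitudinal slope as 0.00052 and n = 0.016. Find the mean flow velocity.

V = 2.13 m/s

With bottom width b = 5.04 m and side slope z = 0.99: A = (b + zy)y = (5.04 + 0.99×3.11)×3.11 = 25.25 m²; P = b + 2y√(1+z²) = 5.04 + 2×3.11×1.407 = 13.79 m.
Hydraulic radius R = A/P = 25.25/13.79 = 1.831 m.
From Manning's equation, V = (1/n) R^(2/3) S^(1/2) = (1/0.016) × 1.831^(2/3) × 0.00052^(1/2) = 2.13 m/s.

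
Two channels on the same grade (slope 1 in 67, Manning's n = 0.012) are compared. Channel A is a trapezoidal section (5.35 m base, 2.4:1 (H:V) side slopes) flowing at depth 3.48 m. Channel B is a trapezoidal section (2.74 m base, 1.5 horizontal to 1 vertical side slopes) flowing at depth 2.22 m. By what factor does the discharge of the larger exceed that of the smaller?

Channel A: With bottom width b = 5.35 m and side slope z = 2.4: A = (b + zy)y = (5.35 + 2.4×3.48)×3.48 = 47.68 m²; P = b + 2y√(1+z²) = 5.35 + 2×3.48×2.6 = 23.45 m. Hydraulic radius R = A/P = 47.68/23.45 = 2.034 m. Q_A = (1/0.012)·47.68·2.034^(2/3)·√0.01493 = 779.2 m³/s.
Channel B: With bottom width b = 2.74 m and side slope z = 1.5: A = (b + zy)y = (2.74 + 1.5×2.22)×2.22 = 13.48 m²; P = b + 2y√(1+z²) = 2.74 + 2×2.22×1.803 = 10.74 m. Hydraulic radius R = A/P = 13.48/10.74 = 1.254 m. Q_B = (1/0.012)·13.48·1.254^(2/3)·√0.01493 = 159.6 m³/s.
The larger discharge is 779.2 m³/s and the smaller is 159.6 m³/s; the ratio is 4.88.

4.88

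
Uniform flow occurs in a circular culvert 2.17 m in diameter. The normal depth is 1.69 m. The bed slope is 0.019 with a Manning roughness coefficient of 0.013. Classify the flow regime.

supercritical

For a circular section of diameter D = 2.17 m at depth y = 1.69 m, the central angle is θ = 2 arccos(1 − 2y/D) = 4.325 rad. Then A = (D²/8)(θ − sin θ) = 3.09 m² and P = Dθ/2 = 4.692 m.
Hydraulic radius R = A/P = 3.09/4.692 = 0.6586 m.
V = (1/n) R^(2/3) √S = (1/0.013) × 0.6586^(2/3) × √0.019 = 8.027 m/s. Hydraulic depth D_h = A/T = 3.09/1.801 = 1.716 m.
Froude number Fr = V/√(g·D_h) = 8.027/√(9.81×1.716) = 1.96, which is greater than 1, so the flow is supercritical.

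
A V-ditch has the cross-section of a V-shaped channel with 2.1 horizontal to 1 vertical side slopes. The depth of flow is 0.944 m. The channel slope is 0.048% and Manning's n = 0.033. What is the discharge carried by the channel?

For a triangular section with side slope z = 2.1: A = zy² = 2.1×0.944² = 1.871 m²; P = 2y√(1+z²) = 2×0.944×2.326 = 4.391 m.
Hydraulic radius R = A/P = 1.871/4.391 = 0.4262 m.
Manning's equation: Q = (1/n) A R^(2/3) S^(1/2) = (1/0.033) × 1.871 × 0.4262^(2/3) × 0.00048^(1/2) = 0.704 m³/s.

Q = 0.704 m³/s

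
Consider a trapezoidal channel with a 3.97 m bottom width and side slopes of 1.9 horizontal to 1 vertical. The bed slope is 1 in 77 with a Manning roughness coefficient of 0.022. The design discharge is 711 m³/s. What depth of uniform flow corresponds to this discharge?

y_n = 5.14 m

Manning's equation rearranged: A R^(2/3) = nQ / (1·√S) = 0.022 × 711 / (√0.01299) = 137.3.
Trying y = 4.19 m: A R^(2/3) = 86.5 — short.
Trying y = 5.14 m: A R^(2/3) = 137.3 — matches.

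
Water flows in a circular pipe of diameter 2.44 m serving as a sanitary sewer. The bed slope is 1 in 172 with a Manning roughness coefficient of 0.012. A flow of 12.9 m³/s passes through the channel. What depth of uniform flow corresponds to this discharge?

Manning's equation rearranged: A R^(2/3) = nQ / (1·√S) = 0.012 × 12.9 / (√0.005814) = 2.03.
Try y = 1.5 m: A R^(2/3) = 2.344 — too large.
Try y = 1.37 m: A R^(2/3) = 2.036 — matches.

y_n = 1.37 m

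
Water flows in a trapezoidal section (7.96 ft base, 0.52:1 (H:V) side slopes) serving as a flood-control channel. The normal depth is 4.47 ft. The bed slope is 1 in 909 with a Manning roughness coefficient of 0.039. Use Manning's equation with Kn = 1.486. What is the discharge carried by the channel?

Q = 108 ft³/s

With bottom width b = 7.96 ft and side slope z = 0.52: A = (b + zy)y = (7.96 + 0.52×4.47)×4.47 = 45.97 ft²; P = b + 2y√(1+z²) = 7.96 + 2×4.47×1.127 = 18.04 ft.
Hydraulic radius R = A/P = 45.97/18.04 = 2.549 ft.
Manning's equation: Q = (1.486/n) A R^(2/3) S^(1/2) = (1.486/0.039) × 45.97 × 2.549^(2/3) × 0.0011^(1/2) = 108 ft³/s.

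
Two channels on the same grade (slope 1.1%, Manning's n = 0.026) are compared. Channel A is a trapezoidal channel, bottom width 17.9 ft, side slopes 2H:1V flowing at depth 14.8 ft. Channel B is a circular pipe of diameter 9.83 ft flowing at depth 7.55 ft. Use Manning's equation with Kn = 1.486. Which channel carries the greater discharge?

channel A

Channel A: With bottom width b = 17.9 ft and side slope z = 2: A = (b + zy)y = (17.9 + 2×14.8)×14.8 = 703 ft²; P = b + 2y√(1+z²) = 17.9 + 2×14.8×2.236 = 84.09 ft. Hydraulic radius R = A/P = 703/84.09 = 8.36 ft. Q_A = (1.486/0.026)·703·8.36^(2/3)·√0.011 = 17360 ft³/s.
Channel B: For a circular section of diameter D = 9.83 ft at depth y = 7.55 ft, the central angle is θ = 2 arccos(1 − 2y/D) = 4.273 rad. Then A = (D²/8)(θ − sin θ) = 62.55 ft² and P = Dθ/2 = 21 ft. Hydraulic radius R = A/P = 62.55/21 = 2.978 ft. Q_B = (1.486/0.026)·62.55·2.978^(2/3)·√0.011 = 776.1 ft³/s.
Q_A = 17360 ft³/s vs Q_B = 776.1 ft³/s, so channel A carries more.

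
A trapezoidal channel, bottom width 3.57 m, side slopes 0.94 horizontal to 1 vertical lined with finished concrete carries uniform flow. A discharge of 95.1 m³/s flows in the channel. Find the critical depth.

At critical depth, Q² T / (g A³) = 1, i.e. A³/T = Q²/g = 95.1²/9.81 = 921.9.
At y = 2.18 m: A³/T = 239.7 — too small.
At y = 3.78 m: A³/T = 1828 — too large.
At y = 3.15 m: A³/T = 917.3 — close enough.

y_c = 3.15 m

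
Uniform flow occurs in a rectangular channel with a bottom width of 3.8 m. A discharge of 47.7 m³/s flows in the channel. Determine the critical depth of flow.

For a rectangular channel, critical depth y_c = (q²/g)^(1/3) where q = Q/b = 47.7/3.8 = 12.55 m²/s.
So y_c = (12.55²/9.81)^(1/3) = 2.52 m.

y_c = 2.52 m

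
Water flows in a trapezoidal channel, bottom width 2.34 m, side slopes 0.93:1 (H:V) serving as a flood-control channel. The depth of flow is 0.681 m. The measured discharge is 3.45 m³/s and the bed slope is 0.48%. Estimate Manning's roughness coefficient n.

n = 0.025

With bottom width b = 2.34 m and side slope z = 0.93: A = (b + zy)y = (2.34 + 0.93×0.681)×0.681 = 2.025 m²; P = b + 2y√(1+z²) = 2.34 + 2×0.681×1.366 = 4.2 m.
Hydraulic radius R = A/P = 2.025/4.2 = 0.4821 m.
Rearranging Manning's equation: n = (1/Q) A R^(2/3) S^(1/2) = (1/3.45) × 2.025 × 0.4821^(2/3) × √0.0048 = 0.025.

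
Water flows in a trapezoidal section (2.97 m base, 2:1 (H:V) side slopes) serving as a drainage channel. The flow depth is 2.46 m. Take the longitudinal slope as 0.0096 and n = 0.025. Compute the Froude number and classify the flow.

With bottom width b = 2.97 m and side slope z = 2: A = (b + zy)y = (2.97 + 2×2.46)×2.46 = 19.41 m²; P = b + 2y√(1+z²) = 2.97 + 2×2.46×2.236 = 13.97 m.
Hydraulic radius R = A/P = 19.41/13.97 = 1.389 m.
V = (1/n) R^(2/3) √S = (1/0.025) × 1.389^(2/3) × √0.0096 = 4.88 m/s. Hydraulic depth D_h = A/T = 19.41/12.81 = 1.515 m.
Froude number Fr = V/√(g·D_h) = 4.88/√(9.81×1.515) = 1.27, which is greater than 1, so the flow is supercritical.

supercritical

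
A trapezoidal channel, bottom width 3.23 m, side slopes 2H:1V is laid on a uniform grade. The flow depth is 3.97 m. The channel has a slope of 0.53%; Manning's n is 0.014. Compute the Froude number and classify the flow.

supercritical

With bottom width b = 3.23 m and side slope z = 2: A = (b + zy)y = (3.23 + 2×3.97)×3.97 = 44.34 m²; P = b + 2y√(1+z²) = 3.23 + 2×3.97×2.236 = 20.98 m.
Hydraulic radius R = A/P = 44.34/20.98 = 2.113 m.
V = (1/n) R^(2/3) √S = (1/0.014) × 2.113^(2/3) × √0.0053 = 8.563 m/s. Hydraulic depth D_h = A/T = 44.34/19.11 = 2.321 m.
Froude number Fr = V/√(g·D_h) = 8.563/√(9.81×2.321) = 1.79, which is greater than 1, so the flow is supercritical.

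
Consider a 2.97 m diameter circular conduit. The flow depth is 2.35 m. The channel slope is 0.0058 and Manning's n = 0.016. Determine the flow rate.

For a circular section of diameter D = 2.97 m at depth y = 2.35 m, the central angle is θ = 2 arccos(1 − 2y/D) = 4.385 rad. Then A = (D²/8)(θ − sin θ) = 5.879 m² and P = Dθ/2 = 6.512 m.
Hydraulic radius R = A/P = 5.879/6.512 = 0.9028 m.
Manning's equation: Q = (1/n) A R^(2/3) S^(1/2) = (1/0.016) × 5.879 × 0.9028^(2/3) × 0.0058^(1/2) = 26.1 m³/s.

Q = 26.1 m³/s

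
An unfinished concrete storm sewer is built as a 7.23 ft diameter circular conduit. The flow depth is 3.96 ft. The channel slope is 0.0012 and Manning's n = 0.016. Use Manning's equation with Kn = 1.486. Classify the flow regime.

subcritical

For a circular section of diameter D = 7.23 ft at depth y = 3.96 ft, the central angle is θ = 2 arccos(1 − 2y/D) = 3.333 rad. Then A = (D²/8)(θ − sin θ) = 23.02 ft² and P = Dθ/2 = 12.05 ft.
Hydraulic radius R = A/P = 23.02/12.05 = 1.911 ft.
V = (1.486/n) R^(2/3) √S = (1.486/0.016) × 1.911^(2/3) × √0.0012 = 4.954 ft/s. Hydraulic depth D_h = A/T = 23.02/7.197 = 3.198 ft.
Froude number Fr = V/√(g·D_h) = 4.954/√(32.2×3.198) = 0.488, which is less than 1, so the flow is subcritical.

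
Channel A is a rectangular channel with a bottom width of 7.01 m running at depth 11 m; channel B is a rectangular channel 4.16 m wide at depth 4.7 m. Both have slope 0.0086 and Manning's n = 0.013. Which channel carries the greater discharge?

channel A

Channel A: Flow area A = b·y = 7.01 × 11 = 77.11 m². Wetted perimeter P = b + 2y = 7.01 + 2×11 = 29.01 m. Hydraulic radius R = A/P = 77.11/29.01 = 2.658 m. Q_A = (1/0.013)·77.11·2.658^(2/3)·√0.0086 = 1056 m³/s.
Channel B: Flow area A = b·y = 4.16 × 4.7 = 19.55 m². Wetted perimeter P = b + 2y = 4.16 + 2×4.7 = 13.56 m. Hydraulic radius R = A/P = 19.55/13.56 = 1.442 m. Q_B = (1/0.013)·19.55·1.442^(2/3)·√0.0086 = 178 m³/s.
Q_A = 1056 m³/s vs Q_B = 178 m³/s, so channel A carries more.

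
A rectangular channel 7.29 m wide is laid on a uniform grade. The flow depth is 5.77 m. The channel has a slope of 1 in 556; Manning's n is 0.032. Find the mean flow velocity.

Flow area A = b·y = 7.29 × 5.77 = 42.06 m². Wetted perimeter P = b + 2y = 7.29 + 2×5.77 = 18.83 m.
Hydraulic radius R = A/P = 42.06/18.83 = 2.234 m.
From Manning's equation, V = (1/n) R^(2/3) S^(1/2) = (1/0.032) × 2.234^(2/3) × 0.001799^(1/2) = 2.26 m/s.

V = 2.26 m/s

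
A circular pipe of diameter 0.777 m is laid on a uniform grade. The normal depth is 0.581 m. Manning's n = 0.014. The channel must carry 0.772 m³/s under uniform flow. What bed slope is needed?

S = 0.00559

For a circular section of diameter D = 0.777 m at depth y = 0.581 m, the central angle is θ = 2 arccos(1 − 2y/D) = 4.178 rad. Then A = (D²/8)(θ − sin θ) = 0.3803 m² and P = Dθ/2 = 1.623 m.
Hydraulic radius R = A/P = 0.3803/1.623 = 0.2343 m.
From Manning's equation, S = [nQ / (1 A R^(2/3))]² = [0.014 × 0.772 / (1 × 0.3803 × 0.2343^(2/3))]² = 0.00559.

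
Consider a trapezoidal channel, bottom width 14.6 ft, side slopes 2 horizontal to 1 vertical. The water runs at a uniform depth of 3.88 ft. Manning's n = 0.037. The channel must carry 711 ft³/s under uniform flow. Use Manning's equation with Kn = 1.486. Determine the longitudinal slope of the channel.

With bottom width b = 14.6 ft and side slope z = 2: A = (b + zy)y = (14.6 + 2×3.88)×3.88 = 86.76 ft²; P = b + 2y√(1+z²) = 14.6 + 2×3.88×2.236 = 31.95 ft.
Hydraulic radius R = A/P = 86.76/31.95 = 2.715 ft.
From Manning's equation, S = [nQ / (1.486 A R^(2/3))]² = [0.037 × 711 / (1.486 × 86.76 × 2.715^(2/3))]² = 0.011.

S = 0.011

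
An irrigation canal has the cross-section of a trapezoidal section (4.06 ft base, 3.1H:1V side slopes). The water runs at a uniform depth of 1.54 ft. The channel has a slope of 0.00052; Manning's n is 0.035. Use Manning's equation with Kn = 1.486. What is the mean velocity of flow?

With bottom width b = 4.06 ft and side slope z = 3.1: A = (b + zy)y = (4.06 + 3.1×1.54)×1.54 = 13.6 ft²; P = b + 2y√(1+z²) = 4.06 + 2×1.54×3.257 = 14.09 ft.
Hydraulic radius R = A/P = 13.6/14.09 = 0.9654 ft.
From Manning's equation, V = (1.486/n) R^(2/3) S^(1/2) = (1.486/0.035) × 0.9654^(2/3) × 0.00052^(1/2) = 0.946 ft/s.

V = 0.946 ft/s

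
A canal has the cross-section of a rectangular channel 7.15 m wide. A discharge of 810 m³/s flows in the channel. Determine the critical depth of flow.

y_c = 10.9 m

For a rectangular channel, critical depth y_c = (q²/g)^(1/3) where q = Q/b = 810/7.15 = 113.3 m²/s.
So y_c = (113.3²/9.81)^(1/3) = 10.9 m.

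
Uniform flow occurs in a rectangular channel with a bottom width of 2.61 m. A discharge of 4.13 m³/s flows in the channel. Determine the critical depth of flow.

y_c = 0.634 m

For a rectangular channel, critical depth y_c = (q²/g)^(1/3) where q = Q/b = 4.13/2.61 = 1.582 m²/s.
So y_c = (1.582²/9.81)^(1/3) = 0.634 m.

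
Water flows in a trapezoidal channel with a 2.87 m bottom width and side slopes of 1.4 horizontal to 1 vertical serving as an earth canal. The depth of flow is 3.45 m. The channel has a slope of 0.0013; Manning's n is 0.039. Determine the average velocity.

V = 1.37 m/s

With bottom width b = 2.87 m and side slope z = 1.4: A = (b + zy)y = (2.87 + 1.4×3.45)×3.45 = 26.57 m²; P = b + 2y√(1+z²) = 2.87 + 2×3.45×1.72 = 14.74 m.
Hydraulic radius R = A/P = 26.57/14.74 = 1.802 m.
From Manning's equation, V = (1/n) R^(2/3) S^(1/2) = (1/0.039) × 1.802^(2/3) × 0.0013^(1/2) = 1.37 m/s.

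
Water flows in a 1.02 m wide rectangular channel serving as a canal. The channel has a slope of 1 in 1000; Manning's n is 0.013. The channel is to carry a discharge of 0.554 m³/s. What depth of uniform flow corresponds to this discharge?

y_n = 0.544 m

Manning's equation rearranged: A R^(2/3) = nQ / (1·√S) = 0.013 × 0.554 / (√0.001) = 0.2277.
Trying y = 0.615 m: A R^(2/3) = 0.2677 — over.
Trying y = 0.436 m: A R^(2/3) = 0.1694 — short.
Trying y = 0.544 m: A R^(2/3) = 0.2279 — matches.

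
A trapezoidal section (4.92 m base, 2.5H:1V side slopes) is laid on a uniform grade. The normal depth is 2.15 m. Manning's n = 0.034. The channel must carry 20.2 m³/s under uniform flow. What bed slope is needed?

With bottom width b = 4.92 m and side slope z = 2.5: A = (b + zy)y = (4.92 + 2.5×2.15)×2.15 = 22.13 m²; P = b + 2y√(1+z²) = 4.92 + 2×2.15×2.693 = 16.5 m.
Hydraulic radius R = A/P = 22.13/16.5 = 1.342 m.
From Manning's equation, S = [nQ / (1 A R^(2/3))]² = [0.034 × 20.2 / (1 × 22.13 × 1.342^(2/3))]² = 0.000651.

S = 0.000651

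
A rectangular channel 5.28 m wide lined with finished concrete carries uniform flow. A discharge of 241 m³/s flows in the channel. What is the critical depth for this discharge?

y_c = 5.97 m

For a rectangular channel, critical depth y_c = (q²/g)^(1/3) where q = Q/b = 241/5.28 = 45.64 m²/s.
So y_c = (45.64²/9.81)^(1/3) = 5.97 m.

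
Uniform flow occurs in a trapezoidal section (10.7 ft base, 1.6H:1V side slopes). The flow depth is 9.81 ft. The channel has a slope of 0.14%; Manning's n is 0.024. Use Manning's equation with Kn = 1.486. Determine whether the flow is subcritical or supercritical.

subcritical

With bottom width b = 10.7 ft and side slope z = 1.6: A = (b + zy)y = (10.7 + 1.6×9.81)×9.81 = 258.9 ft²; P = b + 2y√(1+z²) = 10.7 + 2×9.81×1.887 = 47.72 ft.
Hydraulic radius R = A/P = 258.9/47.72 = 5.426 ft.
V = (1.486/n) R^(2/3) √S = (1.486/0.024) × 5.426^(2/3) × √0.0014 = 7.154 ft/s. Hydraulic depth D_h = A/T = 258.9/42.09 = 6.152 ft.
Froude number Fr = V/√(g·D_h) = 7.154/√(32.2×6.152) = 0.508, which is less than 1, so the flow is subcritical.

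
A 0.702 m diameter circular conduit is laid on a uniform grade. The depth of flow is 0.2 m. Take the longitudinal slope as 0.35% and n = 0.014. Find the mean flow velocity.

V = 0.999 m/s

For a circular section of diameter D = 0.702 m at depth y = 0.2 m, the central angle is θ = 2 arccos(1 − 2y/D) = 2.252 rad. Then A = (D²/8)(θ − sin θ) = 0.09089 m² and P = Dθ/2 = 0.7905 m.
Hydraulic radius R = A/P = 0.09089/0.7905 = 0.115 m.
From Manning's equation, V = (1/n) R^(2/3) S^(1/2) = (1/0.014) × 0.115^(2/3) × 0.0035^(1/2) = 0.999 m/s.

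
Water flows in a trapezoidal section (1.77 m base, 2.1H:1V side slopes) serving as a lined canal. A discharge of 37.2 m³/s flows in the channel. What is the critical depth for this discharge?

At critical depth, Q² T / (g A³) = 1, i.e. A³/T = Q²/g = 37.2²/9.81 = 141.1.
At y = 1.64 m: A³/T = 72.21 — too small.
At y = 1.92 m: A³/T = 140.6 — matches.

y_c = 1.92 m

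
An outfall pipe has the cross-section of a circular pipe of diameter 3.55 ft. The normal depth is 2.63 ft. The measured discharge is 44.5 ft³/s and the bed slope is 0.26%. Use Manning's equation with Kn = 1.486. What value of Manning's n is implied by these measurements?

n = 0.014

For a circular section of diameter D = 3.55 ft at depth y = 2.63 ft, the central angle is θ = 2 arccos(1 − 2y/D) = 4.147 rad. Then A = (D²/8)(θ − sin θ) = 7.862 ft² and P = Dθ/2 = 7.36 ft.
Hydraulic radius R = A/P = 7.862/7.36 = 1.068 ft.
Rearranging Manning's equation: n = (1.486/Q) A R^(2/3) S^(1/2) = (1.486/44.5) × 7.862 × 1.068^(2/3) × √0.0026 = 0.014.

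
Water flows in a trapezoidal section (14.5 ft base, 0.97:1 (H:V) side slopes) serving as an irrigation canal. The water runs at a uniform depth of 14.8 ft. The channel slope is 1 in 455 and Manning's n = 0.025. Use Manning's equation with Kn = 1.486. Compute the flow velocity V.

V = 10.8 ft/s

With bottom width b = 14.5 ft and side slope z = 0.97: A = (b + zy)y = (14.5 + 0.97×14.8)×14.8 = 427.1 ft²; P = b + 2y√(1+z²) = 14.5 + 2×14.8×1.393 = 55.74 ft.
Hydraulic radius R = A/P = 427.1/55.74 = 7.662 ft.
From Manning's equation, V = (1.486/n) R^(2/3) S^(1/2) = (1.486/0.025) × 7.662^(2/3) × 0.002198^(1/2) = 10.8 ft/s.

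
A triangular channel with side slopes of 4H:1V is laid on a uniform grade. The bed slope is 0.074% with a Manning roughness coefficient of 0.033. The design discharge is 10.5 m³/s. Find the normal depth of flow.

y_n = 1.85 m

Manning's equation rearranged: A R^(2/3) = nQ / (1·√S) = 0.033 × 10.5 / (√0.00074) = 12.74.
Trying y = 1.39 m: A R^(2/3) = 5.943 — low.
Trying y = 2.22 m: A R^(2/3) = 20.71 — high.
Trying y = 1.85 m: A R^(2/3) = 12.74 — close enough.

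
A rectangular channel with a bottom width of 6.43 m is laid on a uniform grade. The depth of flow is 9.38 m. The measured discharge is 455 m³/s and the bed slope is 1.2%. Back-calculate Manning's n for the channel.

n = 0.026

Flow area A = b·y = 6.43 × 9.38 = 60.31 m². Wetted perimeter P = b + 2y = 6.43 + 2×9.38 = 25.19 m.
Hydraulic radius R = A/P = 60.31/25.19 = 2.394 m.
Rearranging Manning's equation: n = (1/Q) A R^(2/3) S^(1/2) = (1/455) × 60.31 × 2.394^(2/3) × √0.012 = 0.026.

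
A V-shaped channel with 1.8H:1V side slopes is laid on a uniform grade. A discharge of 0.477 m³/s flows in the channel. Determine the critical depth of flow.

At critical depth, Q² T / (g A³) = 1, i.e. A³/T = Q²/g = 0.477²/9.81 = 0.02319.
Trying y = 0.545 m: A³/T = 0.07789 — too large.
Trying y = 0.428 m: A³/T = 0.02327 — ≈ 0.02319.

y_c = 0.428 m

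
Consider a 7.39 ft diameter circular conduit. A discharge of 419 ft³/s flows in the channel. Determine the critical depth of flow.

y_c = 5.32 ft

At critical depth, Q² T / (g A³) = 1, i.e. A³/T = Q²/g = 419²/32.2 = 5452.
Trying y = 6.22 ft: A³/T = 10600 — too large.
Trying y = 3.97 ft: A³/T = 1756 — too small.
Trying y = 5.32 ft: A³/T = 5442 — matches.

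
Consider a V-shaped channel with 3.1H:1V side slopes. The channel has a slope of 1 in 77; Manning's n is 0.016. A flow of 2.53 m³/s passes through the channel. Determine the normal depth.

y_n = 0.534 m

Manning's equation rearranged: A R^(2/3) = nQ / (1·√S) = 0.016 × 2.53 / (√0.01299) = 0.3552.
Trying y = 0.638 m: A R^(2/3) = 0.57 — high.
Trying y = 0.474 m: A R^(2/3) = 0.2581 — low.
Trying y = 0.534 m: A R^(2/3) = 0.3546 — matches.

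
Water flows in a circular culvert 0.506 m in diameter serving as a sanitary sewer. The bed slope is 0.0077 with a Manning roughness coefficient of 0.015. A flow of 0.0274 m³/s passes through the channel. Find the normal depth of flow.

y_n = 0.104 m

Manning's equation rearranged: A R^(2/3) = nQ / (1·√S) = 0.015 × 0.0274 / (√0.0077) = 0.004684.
Trying y = 0.129 m: A R^(2/3) = 0.007216 — too large.
Trying y = 0.0767 m: A R^(2/3) = 0.002517 — too small.
Trying y = 0.104 m: A R^(2/3) = 0.004689 — ≈ 0.004684.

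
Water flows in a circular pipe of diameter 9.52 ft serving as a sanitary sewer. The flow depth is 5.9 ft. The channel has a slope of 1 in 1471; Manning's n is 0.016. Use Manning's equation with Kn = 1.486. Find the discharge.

For a circular section of diameter D = 9.52 ft at depth y = 5.9 ft, the central angle is θ = 2 arccos(1 − 2y/D) = 3.625 rad. Then A = (D²/8)(θ − sin θ) = 46.34 ft² and P = Dθ/2 = 17.26 ft.
Hydraulic radius R = A/P = 46.34/17.26 = 2.685 ft.
Manning's equation: Q = (1.486/n) A R^(2/3) S^(1/2) = (1.486/0.016) × 46.34 × 2.685^(2/3) × 0.0006798^(1/2) = 217 ft³/s.

Q = 217 ft³/s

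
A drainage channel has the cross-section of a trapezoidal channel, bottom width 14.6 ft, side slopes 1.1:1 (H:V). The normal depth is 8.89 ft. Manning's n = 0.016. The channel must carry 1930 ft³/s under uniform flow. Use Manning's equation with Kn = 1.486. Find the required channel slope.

With bottom width b = 14.6 ft and side slope z = 1.1: A = (b + zy)y = (14.6 + 1.1×8.89)×8.89 = 216.7 ft²; P = b + 2y√(1+z²) = 14.6 + 2×8.89×1.487 = 41.03 ft.
Hydraulic radius R = A/P = 216.7/41.03 = 5.282 ft.
From Manning's equation, S = [nQ / (1.486 A R^(2/3))]² = [0.016 × 1930 / (1.486 × 216.7 × 5.282^(2/3))]² = 0.000999.

S = 0.000999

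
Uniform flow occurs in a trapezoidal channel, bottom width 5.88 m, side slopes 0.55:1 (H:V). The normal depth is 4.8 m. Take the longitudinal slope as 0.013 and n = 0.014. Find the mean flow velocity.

With bottom width b = 5.88 m and side slope z = 0.55: A = (b + zy)y = (5.88 + 0.55×4.8)×4.8 = 40.9 m²; P = b + 2y√(1+z²) = 5.88 + 2×4.8×1.141 = 16.84 m.
Hydraulic radius R = A/P = 40.9/16.84 = 2.429 m.
From Manning's equation, V = (1/n) R^(2/3) S^(1/2) = (1/0.014) × 2.429^(2/3) × 0.013^(1/2) = 14.7 m/s.

V = 14.7 m/s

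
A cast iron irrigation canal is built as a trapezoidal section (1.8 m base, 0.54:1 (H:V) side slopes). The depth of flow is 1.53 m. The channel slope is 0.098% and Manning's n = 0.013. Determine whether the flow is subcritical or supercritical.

subcritical

With bottom width b = 1.8 m and side slope z = 0.54: A = (b + zy)y = (1.8 + 0.54×1.53)×1.53 = 4.018 m²; P = b + 2y√(1+z²) = 1.8 + 2×1.53×1.136 = 5.278 m.
Hydraulic radius R = A/P = 4.018/5.278 = 0.7613 m.
V = (1/n) R^(2/3) √S = (1/0.013) × 0.7613^(2/3) × √0.00098 = 2.008 m/s. Hydraulic depth D_h = A/T = 4.018/3.452 = 1.164 m.
Froude number Fr = V/√(g·D_h) = 2.008/√(9.81×1.164) = 0.594, which is less than 1, so the flow is subcritical.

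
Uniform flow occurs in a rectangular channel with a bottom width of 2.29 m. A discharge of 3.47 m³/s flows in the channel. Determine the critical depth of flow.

y_c = 0.616 m

For a rectangular channel, critical depth y_c = (q²/g)^(1/3) where q = Q/b = 3.47/2.29 = 1.515 m²/s.
So y_c = (1.515²/9.81)^(1/3) = 0.616 m.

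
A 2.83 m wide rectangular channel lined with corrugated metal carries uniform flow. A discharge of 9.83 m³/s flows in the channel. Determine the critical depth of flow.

y_c = 1.07 m

For a rectangular channel, critical depth y_c = (q²/g)^(1/3) where q = Q/b = 9.83/2.83 = 3.473 m²/s.
So y_c = (3.473²/9.81)^(1/3) = 1.07 m.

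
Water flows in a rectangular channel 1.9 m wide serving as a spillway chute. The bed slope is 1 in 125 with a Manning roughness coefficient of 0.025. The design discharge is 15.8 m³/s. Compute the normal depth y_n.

Manning's equation rearranged: A R^(2/3) = nQ / (1·√S) = 0.025 × 15.8 / (√0.008) = 4.416.
At y = 2.31 m: A R^(2/3) = 3.371 — short.
At y = 3.25 m: A R^(2/3) = 5.03 — over.
At y = 2.9 m: A R^(2/3) = 4.408 — ≈ 4.416.

y_n = 2.9 m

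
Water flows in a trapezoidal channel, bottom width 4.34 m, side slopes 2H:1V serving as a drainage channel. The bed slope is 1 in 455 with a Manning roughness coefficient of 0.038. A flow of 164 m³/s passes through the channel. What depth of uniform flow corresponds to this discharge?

y_n = 4.91 m

Manning's equation rearranged: A R^(2/3) = nQ / (1·√S) = 0.038 × 164 / (√0.002198) = 132.9.
Try y = 5.64 m: A R^(2/3) = 182.4 — too large.
Try y = 4.91 m: A R^(2/3) = 132.9 — close enough.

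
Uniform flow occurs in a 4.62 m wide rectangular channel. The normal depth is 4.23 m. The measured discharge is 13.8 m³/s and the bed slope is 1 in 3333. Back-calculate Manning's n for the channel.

Flow area A = b·y = 4.62 × 4.23 = 19.54 m². Wetted perimeter P = b + 2y = 4.62 + 2×4.23 = 13.08 m.
Hydraulic radius R = A/P = 19.54/13.08 = 1.494 m.
Rearranging Manning's equation: n = (1/Q) A R^(2/3) S^(1/2) = (1/13.8) × 19.54 × 1.494^(2/3) × √0.0003 = 0.0321.

n = 0.0321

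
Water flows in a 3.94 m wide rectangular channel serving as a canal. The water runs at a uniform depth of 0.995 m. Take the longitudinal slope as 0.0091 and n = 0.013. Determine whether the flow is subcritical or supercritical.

supercritical

Flow area A = b·y = 3.94 × 0.995 = 3.92 m². Wetted perimeter P = b + 2y = 3.94 + 2×0.995 = 5.93 m.
Hydraulic radius R = A/P = 3.92/5.93 = 0.6611 m.
V = (1/n) R^(2/3) √S = (1/0.013) × 0.6611^(2/3) × √0.0091 = 5.569 m/s. Hydraulic depth D_h = A/T = 3.92/3.94 = 0.995 m.
Froude number Fr = V/√(g·D_h) = 5.569/√(9.81×0.995) = 1.78, which is greater than 1, so the flow is supercritical.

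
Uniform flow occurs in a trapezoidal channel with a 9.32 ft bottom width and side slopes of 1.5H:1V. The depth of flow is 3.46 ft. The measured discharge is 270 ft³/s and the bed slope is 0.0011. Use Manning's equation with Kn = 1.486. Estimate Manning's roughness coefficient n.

With bottom width b = 9.32 ft and side slope z = 1.5: A = (b + zy)y = (9.32 + 1.5×3.46)×3.46 = 50.2 ft²; P = b + 2y√(1+z²) = 9.32 + 2×3.46×1.803 = 21.8 ft.
Hydraulic radius R = A/P = 50.2/21.8 = 2.303 ft.
Rearranging Manning's equation: n = (1.486/Q) A R^(2/3) S^(1/2) = (1.486/270) × 50.2 × 2.303^(2/3) × √0.0011 = 0.016.

n = 0.016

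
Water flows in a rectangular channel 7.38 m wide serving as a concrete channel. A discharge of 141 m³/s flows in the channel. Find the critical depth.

y_c = 3.34 m

For a rectangular channel, critical depth y_c = (q²/g)^(1/3) where q = Q/b = 141/7.38 = 19.11 m²/s.
So y_c = (19.11²/9.81)^(1/3) = 3.34 m.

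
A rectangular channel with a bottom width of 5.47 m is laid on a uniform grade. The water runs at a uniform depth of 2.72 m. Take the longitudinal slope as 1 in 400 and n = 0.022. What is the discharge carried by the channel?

Flow area A = b·y = 5.47 × 2.72 = 14.88 m². Wetted perimeter P = b + 2y = 5.47 + 2×2.72 = 10.91 m.
Hydraulic radius R = A/P = 14.88/10.91 = 1.364 m.
Manning's equation: Q = (1/n) A R^(2/3) S^(1/2) = (1/0.022) × 14.88 × 1.364^(2/3) × 0.0025^(1/2) = 41.6 m³/s.

Q = 41.6 m³/s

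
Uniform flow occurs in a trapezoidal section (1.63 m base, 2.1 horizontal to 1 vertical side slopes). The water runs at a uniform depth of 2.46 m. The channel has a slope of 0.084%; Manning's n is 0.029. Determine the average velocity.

With bottom width b = 1.63 m and side slope z = 2.1: A = (b + zy)y = (1.63 + 2.1×2.46)×2.46 = 16.72 m²; P = b + 2y√(1+z²) = 1.63 + 2×2.46×2.326 = 13.07 m.
Hydraulic radius R = A/P = 16.72/13.07 = 1.279 m.
From Manning's equation, V = (1/n) R^(2/3) S^(1/2) = (1/0.029) × 1.279^(2/3) × 0.00084^(1/2) = 1.18 m/s.

V = 1.18 m/s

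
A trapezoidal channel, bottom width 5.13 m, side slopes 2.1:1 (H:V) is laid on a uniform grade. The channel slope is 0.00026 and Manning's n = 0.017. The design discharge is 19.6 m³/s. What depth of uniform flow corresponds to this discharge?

y_n = 1.93 m

Manning's equation rearranged: A R^(2/3) = nQ / (1·√S) = 0.017 × 19.6 / (√0.00026) = 20.66.
At y = 2.11 m: A R^(2/3) = 24.64 — high.
At y = 1.4 m: A R^(2/3) = 11.07 — low.
At y = 1.93 m: A R^(2/3) = 20.63 — close enough.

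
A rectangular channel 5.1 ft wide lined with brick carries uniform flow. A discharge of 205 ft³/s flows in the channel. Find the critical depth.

For a rectangular channel, critical depth y_c = (q²/g)^(1/3) where q = Q/b = 205/5.1 = 40.2 ft²/s.
So y_c = (40.2²/32.2)^(1/3) = 3.69 ft.

y_c = 3.69 ft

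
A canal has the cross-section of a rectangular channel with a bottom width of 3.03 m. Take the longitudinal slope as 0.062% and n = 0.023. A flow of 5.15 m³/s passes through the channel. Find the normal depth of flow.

y_n = 1.79 m

Manning's equation rearranged: A R^(2/3) = nQ / (1·√S) = 0.023 × 5.15 / (√0.00062) = 4.757.
Try y = 2.28 m: A R^(2/3) = 6.488 — over.
Try y = 1.79 m: A R^(2/3) = 4.754 — matches.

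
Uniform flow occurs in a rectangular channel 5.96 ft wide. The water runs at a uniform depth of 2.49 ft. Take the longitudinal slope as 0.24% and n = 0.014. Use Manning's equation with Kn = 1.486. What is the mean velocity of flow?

Flow area A = b·y = 5.96 × 2.49 = 14.84 ft². Wetted perimeter P = b + 2y = 5.96 + 2×2.49 = 10.94 ft.
Hydraulic radius R = A/P = 14.84/10.94 = 1.357 ft.
From Manning's equation, V = (1.486/n) R^(2/3) S^(1/2) = (1.486/0.014) × 1.357^(2/3) × 0.0024^(1/2) = 6.37 ft/s.

V = 6.37 ft/s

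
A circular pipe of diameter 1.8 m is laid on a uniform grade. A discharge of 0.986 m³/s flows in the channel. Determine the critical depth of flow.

At critical depth, Q² T / (g A³) = 1, i.e. A³/T = Q²/g = 0.986²/9.81 = 0.0991.
Try y = 0.537 m: A³/T = 0.157 — over.
Try y = 0.351 m: A³/T = 0.02991 — short.
Try y = 0.477 m: A³/T = 0.0991 — matches.

y_c = 0.477 m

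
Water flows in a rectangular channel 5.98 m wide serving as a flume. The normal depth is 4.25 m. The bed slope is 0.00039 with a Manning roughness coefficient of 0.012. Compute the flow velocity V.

Flow area A = b·y = 5.98 × 4.25 = 25.42 m². Wetted perimeter P = b + 2y = 5.98 + 2×4.25 = 14.48 m.
Hydraulic radius R = A/P = 25.42/14.48 = 1.755 m.
From Manning's equation, V = (1/n) R^(2/3) S^(1/2) = (1/0.012) × 1.755^(2/3) × 0.00039^(1/2) = 2.39 m/s.

V = 2.39 m/s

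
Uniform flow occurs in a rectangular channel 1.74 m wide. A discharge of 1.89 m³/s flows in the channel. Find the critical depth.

For a rectangular channel, critical depth y_c = (q²/g)^(1/3) where q = Q/b = 1.89/1.74 = 1.086 m²/s.
So y_c = (1.086²/9.81)^(1/3) = 0.494 m.

y_c = 0.494 m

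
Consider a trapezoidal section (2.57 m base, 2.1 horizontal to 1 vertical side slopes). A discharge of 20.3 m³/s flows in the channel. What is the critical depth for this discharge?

y_c = 1.31 m

At critical depth, Q² T / (g A³) = 1, i.e. A³/T = Q²/g = 20.3²/9.81 = 42.01.
Trying y = 1.47 m: A³/T = 65.77 — over.
Trying y = 1.31 m: A³/T = 41.96 — close enough.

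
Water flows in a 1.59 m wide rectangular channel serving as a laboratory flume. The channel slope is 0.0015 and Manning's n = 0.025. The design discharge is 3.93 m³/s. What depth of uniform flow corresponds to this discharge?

y_n = 2.27 m

Manning's equation rearranged: A R^(2/3) = nQ / (1·√S) = 0.025 × 3.93 / (√0.0015) = 2.537.
Trying y = 2.76 m: A R^(2/3) = 3.181 — high.
Trying y = 1.59 m: A R^(2/3) = 1.656 — low.
Trying y = 2.27 m: A R^(2/3) = 2.536 — ≈ 2.537.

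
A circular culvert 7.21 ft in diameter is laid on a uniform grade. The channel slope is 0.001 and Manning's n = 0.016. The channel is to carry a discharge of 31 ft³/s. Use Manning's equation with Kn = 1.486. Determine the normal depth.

y_n = 2.04 ft

Manning's equation rearranged: A R^(2/3) = nQ / (1.486·√S) = 0.016 × 31 / (1.486 × √0.001) = 10.56.
Trying y = 2.47 ft: A R^(2/3) = 15.27 — over.
Trying y = 2.04 ft: A R^(2/3) = 10.57 — close enough.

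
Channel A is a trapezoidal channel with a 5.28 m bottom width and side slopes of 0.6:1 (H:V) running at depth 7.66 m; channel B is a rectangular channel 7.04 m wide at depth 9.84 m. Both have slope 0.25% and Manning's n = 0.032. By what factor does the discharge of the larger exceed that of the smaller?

Channel A: With bottom width b = 5.28 m and side slope z = 0.6: A = (b + zy)y = (5.28 + 0.6×7.66)×7.66 = 75.65 m²; P = b + 2y√(1+z²) = 5.28 + 2×7.66×1.166 = 23.15 m. Hydraulic radius R = A/P = 75.65/23.15 = 3.268 m. Q_A = (1/0.032)·75.65·3.268^(2/3)·√0.0025 = 260.3 m³/s.
Channel B: Flow area A = b·y = 7.04 × 9.84 = 69.27 m². Wetted perimeter P = b + 2y = 7.04 + 2×9.84 = 26.72 m. Hydraulic radius R = A/P = 69.27/26.72 = 2.593 m. Q_B = (1/0.032)·69.27·2.593^(2/3)·√0.0025 = 204.3 m³/s.
The larger discharge is 260.3 m³/s and the smaller is 204.3 m³/s; the ratio is 1.27.

1.27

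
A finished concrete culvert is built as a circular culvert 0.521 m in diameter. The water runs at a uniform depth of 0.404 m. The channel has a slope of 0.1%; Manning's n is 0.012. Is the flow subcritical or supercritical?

For a circular section of diameter D = 0.521 m at depth y = 0.404 m, the central angle is θ = 2 arccos(1 − 2y/D) = 4.308 rad. Then A = (D²/8)(θ − sin θ) = 0.1774 m² and P = Dθ/2 = 1.122 m.
Hydraulic radius R = A/P = 0.1774/1.122 = 0.158 m.
V = (1/n) R^(2/3) √S = (1/0.012) × 0.158^(2/3) × √0.001 = 0.7703 m/s. Hydraulic depth D_h = A/T = 0.1774/0.4348 = 0.4079 m.
Froude number Fr = V/√(g·D_h) = 0.7703/√(9.81×0.4079) = 0.385, which is less than 1, so the flow is subcritical.

subcritical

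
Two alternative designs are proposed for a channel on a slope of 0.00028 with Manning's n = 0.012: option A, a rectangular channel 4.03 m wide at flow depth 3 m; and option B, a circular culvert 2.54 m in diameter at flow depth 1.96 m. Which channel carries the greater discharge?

channel A

Channel A: Flow area A = b·y = 4.03 × 3 = 12.09 m². Wetted perimeter P = b + 2y = 4.03 + 2×3 = 10.03 m. Hydraulic radius R = A/P = 12.09/10.03 = 1.205 m. Q_A = (1/0.012)·12.09·1.205^(2/3)·√0.00028 = 19.09 m³/s.
Channel B: For a circular section of diameter D = 2.54 m at depth y = 1.96 m, the central angle is θ = 2 arccos(1 − 2y/D) = 4.29 rad. Then A = (D²/8)(θ − sin θ) = 4.196 m² and P = Dθ/2 = 5.449 m. Hydraulic radius R = A/P = 4.196/5.449 = 0.77 m. Q_B = (1/0.012)·4.196·0.77^(2/3)·√0.00028 = 4.915 m³/s.
Q_A = 19.09 m³/s vs Q_B = 4.915 m³/s, so channel A carries more.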